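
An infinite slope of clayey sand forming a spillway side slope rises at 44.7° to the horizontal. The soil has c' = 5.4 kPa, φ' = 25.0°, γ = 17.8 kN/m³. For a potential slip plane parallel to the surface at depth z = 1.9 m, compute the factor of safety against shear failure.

FS = 0.79

For an infinite slope with a slip plane parallel to the surface (no pore pressure): FS = [c' + γz cos²β tanφ'] / [γz sinβ cosβ].
γz = 17.8·1.9 = 33.82 kN/m²
Numerator = 5.4 + 33.82·cos²44.7°·tan25.0° = 5.4 + 33.82·0.5052·0.4663 = 13.368 kPa
Denominator = 33.82·sin44.7°·cos44.7° = 33.82·0.7034·0.7108 = 16.909 kPa
FS = 13.368 / 16.909 = 0.791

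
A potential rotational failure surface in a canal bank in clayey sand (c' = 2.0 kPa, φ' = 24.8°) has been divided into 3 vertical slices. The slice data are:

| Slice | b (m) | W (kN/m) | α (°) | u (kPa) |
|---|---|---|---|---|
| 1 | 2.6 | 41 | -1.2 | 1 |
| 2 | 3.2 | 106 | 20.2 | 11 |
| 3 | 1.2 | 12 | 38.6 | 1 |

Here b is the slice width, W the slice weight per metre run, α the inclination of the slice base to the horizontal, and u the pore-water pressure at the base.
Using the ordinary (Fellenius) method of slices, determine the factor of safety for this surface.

Ordinary method of slices: FS = Σ[c'·Δl_i + (W_i cosα_i − u_i·Δl_i)·tanφ'] / Σ W_i sinα_i, with Δl_i = b_i / cosα_i.
Slice 1: Δl = 2.6/cos(-1.2°) = 2.601 m; N'_1 = 41·cos(-1.2°) − 1·2.601 = 38.4; c'Δl = 5.20; W sinα = -0.9
Slice 2: Δl = 3.2/cos20.2° = 3.410 m; N'_2 = 106·cos20.2° − 11·3.410 = 62.0; c'Δl = 6.82; W sinα = 36.6
Slice 3: Δl = 1.2/cos38.6° = 1.535 m; N'_3 = 12·cos38.6° − 1·1.535 = 7.8; c'Δl = 3.07; W sinα = 7.5
Σc'Δl = 15.1 kN/m; ΣN' = 108.2 kN/m; ΣW sinα = 43.2 kN/m
Resisting = 15.1 + 108.2·tan24.8° = 15.1 + 50.0 = 65.1 kN/m
FS = 65.1 / 43.2 = 1.506

FS = 1.51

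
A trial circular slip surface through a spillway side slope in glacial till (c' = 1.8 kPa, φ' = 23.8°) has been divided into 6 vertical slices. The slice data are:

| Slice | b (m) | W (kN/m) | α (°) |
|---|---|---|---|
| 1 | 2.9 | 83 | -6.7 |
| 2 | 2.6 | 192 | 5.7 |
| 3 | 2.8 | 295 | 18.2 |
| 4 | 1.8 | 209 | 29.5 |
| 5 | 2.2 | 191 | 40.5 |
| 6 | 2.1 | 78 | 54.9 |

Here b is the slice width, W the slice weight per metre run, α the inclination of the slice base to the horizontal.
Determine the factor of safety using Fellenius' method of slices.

Ordinary method of slices: FS = Σ[c'·Δl_i + (W_i cosα_i)·tanφ'] / Σ W_i sinα_i, with Δl_i = b_i / cosα_i.
Slice 1: Δl = 2.9/cos(-6.7°) = 2.920 m; N'_1 = 83·cos(-6.7°) = 82.4; c'Δl = 5.26; W sinα = -9.7
Slice 2: Δl = 2.6/cos5.7° = 2.613 m; N'_2 = 192·cos5.7° = 191.1; c'Δl = 4.70; W sinα = 19.1
Slice 3: Δl = 2.8/cos18.2° = 2.947 m; N'_3 = 295·cos18.2° = 280.2; c'Δl = 5.31; W sinα = 92.1
Slice 4: Δl = 1.8/cos29.5° = 2.068 m; N'_4 = 209·cos29.5° = 181.9; c'Δl = 3.72; W sinα = 102.9
Slice 5: Δl = 2.2/cos40.5° = 2.893 m; N'_5 = 191·cos40.5° = 145.2; c'Δl = 5.21; W sinα = 124.0
Slice 6: Δl = 2.1/cos54.9° = 3.652 m; N'_6 = 78·cos54.9° = 44.9; c'Δl = 6.57; W sinα = 63.8
Σc'Δl = 30.8 kN/m; ΣN' = 925.7 kN/m; ΣW sinα = 392.3 kN/m
Resisting = 30.8 + 925.7·tan23.8° = 30.8 + 408.3 = 439.1 kN/m
FS = 439.1 / 392.3 = 1.119

FS = 1.12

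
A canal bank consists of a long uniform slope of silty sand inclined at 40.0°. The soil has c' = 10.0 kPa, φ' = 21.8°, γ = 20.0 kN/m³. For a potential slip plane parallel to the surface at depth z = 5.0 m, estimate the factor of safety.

For an infinite slope with a slip plane parallel to the surface (no pore pressure): FS = [c' + γz cos²β tanφ'] / [γz sinβ cosβ].
γz = 20.0·5.0 = 100.00 kN/m²
Numerator = 10.0 + 100.00·cos²40.0°·tan21.8° = 10.0 + 100.00·0.5868·0.4000 = 33.471 kPa
Denominator = 100.00·sin40.0°·cos40.0° = 100.00·0.6428·0.7660 = 49.240 kPa
FS = 33.471 / 49.240 = 0.680

FS = 0.68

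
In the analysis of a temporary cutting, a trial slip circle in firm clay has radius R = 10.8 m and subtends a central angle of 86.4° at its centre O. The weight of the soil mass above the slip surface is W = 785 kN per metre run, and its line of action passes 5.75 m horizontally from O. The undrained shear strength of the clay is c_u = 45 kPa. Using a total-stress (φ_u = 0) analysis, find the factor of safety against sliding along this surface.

Taking moments about the centre O, the resisting moment is provided by the undrained shear strength acting along the arc:
Arc length L_a = R·θ = 10.8·(86.4°·π/180) = 10.8·1.5080 = 16.29 m
M_R = c_u·L_a·R = 45·16.29·10.8 = 7915.0 kN·m/m
M_D = W·d = 785·5.75 = 4513.8 kN·m/m
FS = M_R / M_D = 7915.0 / 4513.8 = 1.754

FS = 1.75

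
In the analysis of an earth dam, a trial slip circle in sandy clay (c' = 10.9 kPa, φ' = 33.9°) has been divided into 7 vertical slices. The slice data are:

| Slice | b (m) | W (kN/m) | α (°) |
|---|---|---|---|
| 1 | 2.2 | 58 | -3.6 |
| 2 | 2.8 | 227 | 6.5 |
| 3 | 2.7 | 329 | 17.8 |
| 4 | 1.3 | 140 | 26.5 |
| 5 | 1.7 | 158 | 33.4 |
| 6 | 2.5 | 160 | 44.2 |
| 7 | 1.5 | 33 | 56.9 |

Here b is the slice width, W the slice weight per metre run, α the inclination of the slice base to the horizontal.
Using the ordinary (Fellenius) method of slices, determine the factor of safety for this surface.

Ordinary method of slices: FS = Σ[c'·Δl_i + (W_i cosα_i)·tanφ'] / Σ W_i sinα_i, with Δl_i = b_i / cosα_i.
Slice 1: Δl = 2.2/cos(-3.6°) = 2.204 m; N'_1 = 58·cos(-3.6°) = 57.9; c'Δl = 24.03; W sinα = -3.6
Slice 2: Δl = 2.8/cos6.5° = 2.818 m; N'_2 = 227·cos6.5° = 225.5; c'Δl = 30.72; W sinα = 25.7
Slice 3: Δl = 2.7/cos17.8° = 2.836 m; N'_3 = 329·cos17.8° = 313.3; c'Δl = 30.91; W sinα = 100.6
Slice 4: Δl = 1.3/cos26.5° = 1.453 m; N'_4 = 140·cos26.5° = 125.3; c'Δl = 15.83; W sinα = 62.5
Slice 5: Δl = 1.7/cos33.4° = 2.036 m; N'_5 = 158·cos33.4° = 131.9; c'Δl = 22.20; W sinα = 87.0
Slice 6: Δl = 2.5/cos44.2° = 3.487 m; N'_6 = 160·cos44.2° = 114.7; c'Δl = 38.01; W sinα = 111.5
Slice 7: Δl = 1.5/cos56.9° = 2.747 m; N'_7 = 33·cos56.9° = 18.0; c'Δl = 29.94; W sinα = 27.6
Σc'Δl = 191.6 kN/m; ΣN' = 986.6 kN/m; ΣW sinα = 411.3 kN/m
Resisting = 191.6 + 986.6·tan33.9° = 191.6 + 663.0 = 854.6 kN/m
FS = 854.6 / 411.3 = 2.078

FS = 2.08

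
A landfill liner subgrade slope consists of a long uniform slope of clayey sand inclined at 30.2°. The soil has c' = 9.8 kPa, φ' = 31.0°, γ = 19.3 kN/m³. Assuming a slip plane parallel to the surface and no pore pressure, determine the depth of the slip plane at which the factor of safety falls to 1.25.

Setting FS = 1.25 in FS = [c' + γz cos²β tanφ'] / [γz sinβ cosβ] and solving for z:
z = c' / [γ cosβ (FS·sinβ − cosβ·tanφ')]
  = 9.8 / [19.3·cos30.2°·(1.25·sin30.2° − cos30.2°·tan31.0°)]
  = 9.8 / [19.3·0.8643·(1.25·0.5030 − 0.8643·0.6009)]
  = 9.8 / 1.8260 = 5.367 m

z = 5.37 m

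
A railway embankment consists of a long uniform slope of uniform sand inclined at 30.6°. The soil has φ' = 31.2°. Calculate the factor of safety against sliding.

FS = 1.02

For a dry cohesionless infinite slope the factor of safety is FS = tanφ' / tanβ.
FS = tan31.2° / tan30.6° = 0.6056 / 0.5914 = 1.024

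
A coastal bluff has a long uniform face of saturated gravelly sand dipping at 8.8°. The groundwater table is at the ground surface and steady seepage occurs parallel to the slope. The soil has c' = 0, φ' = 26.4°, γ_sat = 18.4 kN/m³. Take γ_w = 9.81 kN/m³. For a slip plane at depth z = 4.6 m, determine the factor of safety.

FS = 1.50

With seepage parallel to the slope and the water table at the surface, the effective normal stress on the slip plane uses the buoyant unit weight γ' = γ_sat − γ_w while the driving shear stress uses γ_sat:
FS = [c' + γ' z cos²β tanφ'] / [γ_sat z sinβ cosβ]
(For c' = 0 this reduces to FS = (γ'/γ_sat)·tanφ'/tanβ.)
γ' = 18.4 − 9.81 = 8.59 kN/m³
Numerator = 0.0 + 8.59·4.6·cos²8.8°·tan26.4° = 0.0 + 8.59·4.6·0.9766·0.4964 = 19.156 kPa
Denominator = 18.4·4.6·sin8.8°·cos8.8° = 18.4·4.6·0.1530·0.9882 = 12.796 kPa
FS = 19.156 / 12.796 = 1.497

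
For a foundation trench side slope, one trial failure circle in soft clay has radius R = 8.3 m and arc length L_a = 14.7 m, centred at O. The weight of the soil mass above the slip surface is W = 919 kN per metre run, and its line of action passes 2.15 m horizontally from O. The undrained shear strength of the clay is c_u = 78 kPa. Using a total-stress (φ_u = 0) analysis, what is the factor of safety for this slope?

FS = 4.82

Taking moments about the centre O, the resisting moment is provided by the undrained shear strength acting along the arc:
M_R = c_u·L_a·R = 78·14.70·8.3 = 9516.8 kN·m/m
M_D = W·d = 919·2.15 = 1975.8 kN·m/m
FS = M_R / M_D = 9516.8 / 1975.8 = 4.817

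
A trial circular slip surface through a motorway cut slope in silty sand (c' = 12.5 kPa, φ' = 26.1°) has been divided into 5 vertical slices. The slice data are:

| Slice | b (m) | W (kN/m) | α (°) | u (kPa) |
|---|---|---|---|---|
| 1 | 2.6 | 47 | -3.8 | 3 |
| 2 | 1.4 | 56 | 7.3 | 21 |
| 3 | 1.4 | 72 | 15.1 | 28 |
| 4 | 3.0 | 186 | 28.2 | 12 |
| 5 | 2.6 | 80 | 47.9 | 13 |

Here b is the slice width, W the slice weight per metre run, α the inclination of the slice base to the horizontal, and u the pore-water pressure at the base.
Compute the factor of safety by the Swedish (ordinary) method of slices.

FS = 1.57

Ordinary method of slices: FS = Σ[c'·Δl_i + (W_i cosα_i − u_i·Δl_i)·tanφ'] / Σ W_i sinα_i, with Δl_i = b_i / cosα_i.
Slice 1: Δl = 2.6/cos(-3.8°) = 2.606 m; N'_1 = 47·cos(-3.8°) − 3·2.606 = 39.1; c'Δl = 32.57; W sinα = -3.1
Slice 2: Δl = 1.4/cos7.3° = 1.411 m; N'_2 = 56·cos7.3° − 21·1.411 = 25.9; c'Δl = 17.64; W sinα = 7.1
Slice 3: Δl = 1.4/cos15.1° = 1.450 m; N'_3 = 72·cos15.1° − 28·1.450 = 28.9; c'Δl = 18.13; W sinα = 18.8
Slice 4: Δl = 3.0/cos28.2° = 3.404 m; N'_4 = 186·cos28.2° − 12·3.404 = 123.1; c'Δl = 42.55; W sinα = 87.9
Slice 5: Δl = 2.6/cos47.9° = 3.878 m; N'_5 = 80·cos47.9° − 13·3.878 = 3.2; c'Δl = 48.48; W sinα = 59.4
Σc'Δl = 159.4 kN/m; ΣN' = 220.2 kN/m; ΣW sinα = 170.0 kN/m
Resisting = 159.4 + 220.2·tan26.1° = 159.4 + 107.9 = 267.2 kN/m
FS = 267.2 / 170.0 = 1.572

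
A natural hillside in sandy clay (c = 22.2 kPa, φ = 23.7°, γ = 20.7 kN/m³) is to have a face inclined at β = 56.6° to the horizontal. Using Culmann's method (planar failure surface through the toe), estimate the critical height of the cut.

H_c = 20.45 m

Culmann's analysis gives the critical failure plane at α_cr = (β + φ)/2 = (56.6 + 23.7)/2 = 40.1°, and the critical height
H_c = (4c/γ) · sinβ cosφ / [1 − cos(β − φ)]
    = (4·22.2/20.7) · sin56.6°·cos23.7° / [1 − cos(32.9°)]
    = 4.290 · 0.8348·0.9157 / [1 − 0.8396]
    = 4.290 · 0.7644 / 0.1604
    = 20.45 m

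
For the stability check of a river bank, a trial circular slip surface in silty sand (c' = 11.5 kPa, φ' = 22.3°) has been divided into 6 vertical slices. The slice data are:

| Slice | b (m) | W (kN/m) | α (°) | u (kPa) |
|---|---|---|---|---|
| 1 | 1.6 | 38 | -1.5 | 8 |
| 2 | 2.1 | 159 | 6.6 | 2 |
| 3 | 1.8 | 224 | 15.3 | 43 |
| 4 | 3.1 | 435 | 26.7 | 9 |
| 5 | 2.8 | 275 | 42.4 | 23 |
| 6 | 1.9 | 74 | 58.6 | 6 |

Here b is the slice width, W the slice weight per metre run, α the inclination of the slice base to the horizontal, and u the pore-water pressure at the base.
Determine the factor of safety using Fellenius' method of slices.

FS = 1.00

Ordinary method of slices: FS = Σ[c'·Δl_i + (W_i cosα_i − u_i·Δl_i)·tanφ'] / Σ W_i sinα_i, with Δl_i = b_i / cosα_i.
Slice 1: Δl = 1.6/cos(-1.5°) = 1.601 m; N'_1 = 38·cos(-1.5°) − 8·1.601 = 25.2; c'Δl = 18.41; W sinα = -1.0
Slice 2: Δl = 2.1/cos6.6° = 2.114 m; N'_2 = 159·cos6.6° − 2·2.114 = 153.7; c'Δl = 24.31; W sinα = 18.3
Slice 3: Δl = 1.8/cos15.3° = 1.866 m; N'_3 = 224·cos15.3° − 43·1.866 = 135.8; c'Δl = 21.46; W sinα = 59.1
Slice 4: Δl = 3.1/cos26.7° = 3.470 m; N'_4 = 435·cos26.7° − 9·3.470 = 357.4; c'Δl = 39.91; W sinα = 195.5
Slice 5: Δl = 2.8/cos42.4° = 3.792 m; N'_5 = 275·cos42.4° − 23·3.792 = 115.9; c'Δl = 43.60; W sinα = 185.4
Slice 6: Δl = 1.9/cos58.6° = 3.647 m; N'_6 = 74·cos58.6° − 6·3.647 = 16.7; c'Δl = 41.94; W sinα = 63.2
Σc'Δl = 189.6 kN/m; ΣN' = 804.6 kN/m; ΣW sinα = 520.4 kN/m
Resisting = 189.6 + 804.6·tan22.3° = 189.6 + 330.0 = 519.6 kN/m
FS = 519.6 / 520.4 = 0.998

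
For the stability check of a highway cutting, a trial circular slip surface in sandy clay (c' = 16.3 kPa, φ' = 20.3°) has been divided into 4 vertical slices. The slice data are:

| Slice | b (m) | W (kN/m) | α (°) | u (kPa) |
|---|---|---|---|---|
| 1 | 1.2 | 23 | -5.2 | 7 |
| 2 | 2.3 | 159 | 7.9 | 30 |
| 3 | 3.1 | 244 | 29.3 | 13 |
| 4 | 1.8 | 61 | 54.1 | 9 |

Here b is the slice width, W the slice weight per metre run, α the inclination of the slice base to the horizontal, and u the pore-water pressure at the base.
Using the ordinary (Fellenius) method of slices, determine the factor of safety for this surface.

FS = 1.42

Ordinary method of slices: FS = Σ[c'·Δl_i + (W_i cosα_i − u_i·Δl_i)·tanφ'] / Σ W_i sinα_i, with Δl_i = b_i / cosα_i.
Slice 1: Δl = 1.2/cos(-5.2°) = 1.205 m; N'_1 = 23·cos(-5.2°) − 7·1.205 = 14.5; c'Δl = 19.64; W sinα = -2.1
Slice 2: Δl = 2.3/cos7.9° = 2.322 m; N'_2 = 159·cos7.9° − 30·2.322 = 87.8; c'Δl = 37.85; W sinα = 21.9
Slice 3: Δl = 3.1/cos29.3° = 3.555 m; N'_3 = 244·cos29.3° − 13·3.555 = 166.6; c'Δl = 57.94; W sinα = 119.4
Slice 4: Δl = 1.8/cos54.1° = 3.070 m; N'_4 = 61·cos54.1° − 9·3.070 = 8.1; c'Δl = 50.04; W sinα = 49.4
Σc'Δl = 165.5 kN/m; ΣN' = 277.0 kN/m; ΣW sinα = 188.6 kN/m
Resisting = 165.5 + 277.0·tan20.3° = 165.5 + 102.5 = 267.9 kN/m
FS = 267.9 / 188.6 = 1.421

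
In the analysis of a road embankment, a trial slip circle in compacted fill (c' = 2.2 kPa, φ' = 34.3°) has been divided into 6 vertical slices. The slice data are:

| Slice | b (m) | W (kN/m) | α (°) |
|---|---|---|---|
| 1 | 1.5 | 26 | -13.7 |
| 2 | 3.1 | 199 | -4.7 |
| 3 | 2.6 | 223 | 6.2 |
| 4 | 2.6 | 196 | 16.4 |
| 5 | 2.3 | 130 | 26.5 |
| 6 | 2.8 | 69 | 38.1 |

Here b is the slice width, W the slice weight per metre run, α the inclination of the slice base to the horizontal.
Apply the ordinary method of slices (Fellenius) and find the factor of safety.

Ordinary method of slices: FS = Σ[c'·Δl_i + (W_i cosα_i)·tanφ'] / Σ W_i sinα_i, with Δl_i = b_i / cosα_i.
Slice 1: Δl = 1.5/cos(-13.7°) = 1.544 m; N'_1 = 26·cos(-13.7°) = 25.3; c'Δl = 3.40; W sinα = -6.2
Slice 2: Δl = 3.1/cos(-4.7°) = 3.110 m; N'_2 = 199·cos(-4.7°) = 198.3; c'Δl = 6.84; W sinα = -16.3
Slice 3: Δl = 2.6/cos6.2° = 2.615 m; N'_3 = 223·cos6.2° = 221.7; c'Δl = 5.75; W sinα = 24.1
Slice 4: Δl = 2.6/cos16.4° = 2.710 m; N'_4 = 196·cos16.4° = 188.0; c'Δl = 5.96; W sinα = 55.3
Slice 5: Δl = 2.3/cos26.5° = 2.570 m; N'_5 = 130·cos26.5° = 116.3; c'Δl = 5.65; W sinα = 58.0
Slice 6: Δl = 2.8/cos38.1° = 3.558 m; N'_6 = 69·cos38.1° = 54.3; c'Δl = 7.83; W sinα = 42.6
Σc'Δl = 35.4 kN/m; ΣN' = 804.0 kN/m; ΣW sinα = 157.5 kN/m
Resisting = 35.4 + 804.0·tan34.3° = 35.4 + 548.4 = 583.9 kN/m
FS = 583.9 / 157.5 = 3.706

FS = 3.71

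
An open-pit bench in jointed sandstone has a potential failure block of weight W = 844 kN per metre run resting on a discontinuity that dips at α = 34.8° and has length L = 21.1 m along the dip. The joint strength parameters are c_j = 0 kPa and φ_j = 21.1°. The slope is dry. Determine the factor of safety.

Resolving the block weight along and normal to the plane and applying the Mohr–Coulomb strength on the joint:
N' = W cosα = 844·cos34.8° = 693.0 kN/m
Driving force T = W sinα = 844·sin34.8° = 481.7 kN/m
Resisting force R = c_j·L + N'·tanφ_j = 0·21.1 + 693.0·tan21.1° = 0.0 + 267.4 = 267.4 kN/m
FS = R / T = 267.4 / 481.7 = 0.555

FS = 0.56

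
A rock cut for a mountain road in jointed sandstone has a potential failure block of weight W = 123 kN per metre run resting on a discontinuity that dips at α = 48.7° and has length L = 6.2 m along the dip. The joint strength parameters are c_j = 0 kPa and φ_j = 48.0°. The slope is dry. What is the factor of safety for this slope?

Resolving the block weight along and normal to the plane and applying the Mohr–Coulomb strength on the joint:
N' = W cosα = 123·cos48.7° = 81.2 kN/m
Driving force T = W sinα = 123·sin48.7° = 92.4 kN/m
Resisting force R = c_j·L + N'·tanφ_j = 0·6.2 + 81.2·tan48.0° = 0.0 + 90.2 = 90.2 kN/m
FS = R / T = 90.2 / 92.4 = 0.976

FS = 0.98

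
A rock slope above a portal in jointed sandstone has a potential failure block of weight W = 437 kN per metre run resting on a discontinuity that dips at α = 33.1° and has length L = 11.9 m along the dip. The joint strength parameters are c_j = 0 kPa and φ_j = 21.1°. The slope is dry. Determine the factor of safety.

Resolving the block weight along and normal to the plane and applying the Mohr–Coulomb strength on the joint:
N' = W cosα = 437·cos33.1° = 366.1 kN/m
Driving force T = W sinα = 437·sin33.1° = 238.6 kN/m
Resisting force R = c_j·L + N'·tanφ_j = 0·11.9 + 366.1·tan21.1° = 0.0 + 141.3 = 141.3 kN/m
FS = R / T = 141.3 / 238.6 = 0.592

FS = 0.59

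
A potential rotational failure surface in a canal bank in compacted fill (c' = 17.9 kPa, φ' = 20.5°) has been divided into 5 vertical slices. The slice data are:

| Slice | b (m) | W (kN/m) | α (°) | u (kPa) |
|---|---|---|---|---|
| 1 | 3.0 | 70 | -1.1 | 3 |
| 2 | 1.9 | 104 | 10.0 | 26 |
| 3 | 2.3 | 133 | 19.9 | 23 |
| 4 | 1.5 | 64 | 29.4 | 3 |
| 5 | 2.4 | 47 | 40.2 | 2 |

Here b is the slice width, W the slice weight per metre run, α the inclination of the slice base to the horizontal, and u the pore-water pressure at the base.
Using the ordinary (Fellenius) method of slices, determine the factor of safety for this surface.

FS = 2.56

Ordinary method of slices: FS = Σ[c'·Δl_i + (W_i cosα_i − u_i·Δl_i)·tanφ'] / Σ W_i sinα_i, with Δl_i = b_i / cosα_i.
Slice 1: Δl = 3.0/cos(-1.1°) = 3.001 m; N'_1 = 70·cos(-1.1°) − 3·3.001 = 61.0; c'Δl = 53.71; W sinα = -1.3
Slice 2: Δl = 1.9/cos10.0° = 1.929 m; N'_2 = 104·cos10.0° − 26·1.929 = 52.3; c'Δl = 34.53; W sinα = 18.1
Slice 3: Δl = 2.3/cos19.9° = 2.446 m; N'_3 = 133·cos19.9° − 23·2.446 = 68.8; c'Δl = 43.78; W sinα = 45.3
Slice 4: Δl = 1.5/cos29.4° = 1.722 m; N'_4 = 64·cos29.4° − 3·1.722 = 50.6; c'Δl = 30.82; W sinα = 31.4
Slice 5: Δl = 2.4/cos40.2° = 3.142 m; N'_5 = 47·cos40.2° − 2·3.142 = 29.6; c'Δl = 56.25; W sinα = 30.3
Σc'Δl = 219.1 kN/m; ΣN' = 262.2 kN/m; ΣW sinα = 123.7 kN/m
Resisting = 219.1 + 262.2·tan20.5° = 219.1 + 98.1 = 317.1 kN/m
FS = 317.1 / 123.7 = 2.563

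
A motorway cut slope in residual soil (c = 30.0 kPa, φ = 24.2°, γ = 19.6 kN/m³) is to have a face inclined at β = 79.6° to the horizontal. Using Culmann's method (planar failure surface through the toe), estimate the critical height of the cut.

Culmann's analysis gives the critical failure plane at α_cr = (β + φ)/2 = (79.6 + 24.2)/2 = 51.9°, and the critical height
H_c = (4c/γ) · sinβ cosφ / [1 − cos(β − φ)]
    = (4·30.0/19.6) · sin79.6°·cos24.2° / [1 − cos(55.4°)]
    = 6.122 · 0.9836·0.9121 / [1 − 0.5678]
    = 6.122 · 0.8971 / 0.4322
    = 12.71 m

H_c = 12.71 m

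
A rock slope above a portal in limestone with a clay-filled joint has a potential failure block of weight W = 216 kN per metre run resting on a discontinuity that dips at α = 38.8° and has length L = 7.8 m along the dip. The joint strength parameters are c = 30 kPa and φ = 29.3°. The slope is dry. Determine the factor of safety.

FS = 2.43

Resolving the block weight along and normal to the plane and applying the Mohr–Coulomb strength on the joint:
N' = W cosα = 216·cos38.8° = 168.3 kN/m
Driving force T = W sinα = 216·sin38.8° = 135.3 kN/m
Resisting force R = c·L + N'·tanφ = 30·7.8 + 168.3·tan29.3° = 234.0 + 94.5 = 328.5 kN/m
FS = R / T = 328.5 / 135.3 = 2.427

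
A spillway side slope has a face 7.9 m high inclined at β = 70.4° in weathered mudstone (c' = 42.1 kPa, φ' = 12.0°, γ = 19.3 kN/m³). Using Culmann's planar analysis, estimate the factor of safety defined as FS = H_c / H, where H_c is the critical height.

FS = 2.14

H_c = (4c'/γ) · sinβ cosφ' / [1 − cos(β − φ')]
    = (4·42.1/19.3) · sin70.4°·cos12.0° / [1 − cos58.4°]
    = 8.725 · 0.9215 / 0.4760 = 16.89 m
FS = H_c / H = 16.89 / 7.9 = 2.138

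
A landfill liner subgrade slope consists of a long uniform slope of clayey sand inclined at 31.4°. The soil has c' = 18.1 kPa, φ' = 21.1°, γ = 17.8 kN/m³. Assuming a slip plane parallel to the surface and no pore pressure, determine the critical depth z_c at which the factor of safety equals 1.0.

Setting FS = 1.00 in FS = [c' + γz cos²β tanφ'] / [γz sinβ cosβ] and solving for z:
z = c' / [γ cosβ (FS·sinβ − cosβ·tanφ')]
  = 18.1 / [17.8·cos31.4°·(1.00·sin31.4° − cos31.4°·tan21.1°)]
  = 18.1 / [17.8·0.8536·(1.00·0.5210 − 0.8536·0.3859)]
  = 18.1 / 2.9118 = 6.216 m

z_c = 6.22 m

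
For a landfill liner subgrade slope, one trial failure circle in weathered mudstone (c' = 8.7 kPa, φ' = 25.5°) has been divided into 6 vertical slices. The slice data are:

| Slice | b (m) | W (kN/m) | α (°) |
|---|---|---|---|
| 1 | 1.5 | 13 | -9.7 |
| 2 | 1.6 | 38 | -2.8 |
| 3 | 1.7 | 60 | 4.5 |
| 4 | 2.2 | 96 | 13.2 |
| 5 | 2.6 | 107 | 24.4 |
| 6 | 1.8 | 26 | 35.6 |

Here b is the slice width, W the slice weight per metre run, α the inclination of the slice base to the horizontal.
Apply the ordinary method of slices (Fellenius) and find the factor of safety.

Ordinary method of slices: FS = Σ[c'·Δl_i + (W_i cosα_i)·tanφ'] / Σ W_i sinα_i, with Δl_i = b_i / cosα_i.
Slice 1: Δl = 1.5/cos(-9.7°) = 1.522 m; N'_1 = 13·cos(-9.7°) = 12.8; c'Δl = 13.24; W sinα = -2.2
Slice 2: Δl = 1.6/cos(-2.8°) = 1.602 m; N'_2 = 38·cos(-2.8°) = 38.0; c'Δl = 13.94; W sinα = -1.9
Slice 3: Δl = 1.7/cos4.5° = 1.705 m; N'_3 = 60·cos4.5° = 59.8; c'Δl = 14.84; W sinα = 4.7
Slice 4: Δl = 2.2/cos13.2° = 2.260 m; N'_4 = 96·cos13.2° = 93.5; c'Δl = 19.66; W sinα = 21.9
Slice 5: Δl = 2.6/cos24.4° = 2.855 m; N'_5 = 107·cos24.4° = 97.4; c'Δl = 24.84; W sinα = 44.2
Slice 6: Δl = 1.8/cos35.6° = 2.214 m; N'_6 = 26·cos35.6° = 21.1; c'Δl = 19.26; W sinα = 15.1
Σc'Δl = 105.8 kN/m; ΣN' = 322.6 kN/m; ΣW sinα = 81.9 kN/m
Resisting = 105.8 + 322.6·tan25.5° = 105.8 + 153.9 = 259.7 kN/m
FS = 259.7 / 81.9 = 3.170

FS = 3.17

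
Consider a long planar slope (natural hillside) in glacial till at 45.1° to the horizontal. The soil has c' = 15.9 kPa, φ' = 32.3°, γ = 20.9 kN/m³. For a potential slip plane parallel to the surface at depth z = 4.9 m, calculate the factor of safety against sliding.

FS = 0.94

For an infinite slope with a slip plane parallel to the surface (no pore pressure): FS = [c' + γz cos²β tanφ'] / [γz sinβ cosβ].
γz = 20.9·4.9 = 102.41 kN/m²
Numerator = 15.9 + 102.41·cos²45.1°·tan32.3° = 15.9 + 102.41·0.4983·0.6322 = 48.157 kPa
Denominator = 102.41·sin45.1°·cos45.1° = 102.41·0.7083·0.7059 = 51.205 kPa
FS = 48.157 / 51.205 = 0.940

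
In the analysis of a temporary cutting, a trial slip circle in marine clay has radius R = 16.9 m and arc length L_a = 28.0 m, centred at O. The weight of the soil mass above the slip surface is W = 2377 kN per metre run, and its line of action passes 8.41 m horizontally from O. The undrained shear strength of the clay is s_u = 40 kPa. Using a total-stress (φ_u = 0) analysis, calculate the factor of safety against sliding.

FS = 0.95

Taking moments about the centre O, the resisting moment is provided by the undrained shear strength acting along the arc:
M_R = s_u·L_a·R = 40·28.00·16.9 = 18928.0 kN·m/m
M_D = W·d = 2377·8.41 = 19990.6 kN·m/m
FS = M_R / M_D = 18928.0 / 19990.6 = 0.947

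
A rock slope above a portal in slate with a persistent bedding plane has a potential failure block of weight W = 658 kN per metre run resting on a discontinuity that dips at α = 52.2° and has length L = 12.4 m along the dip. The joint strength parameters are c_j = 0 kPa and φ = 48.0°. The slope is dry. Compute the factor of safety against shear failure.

Resolving the block weight along and normal to the plane and applying the Mohr–Coulomb strength on the joint:
N' = W cosα = 658·cos52.2° = 403.3 kN/m
Driving force T = W sinα = 658·sin52.2° = 519.9 kN/m
Resisting force R = c_j·L + N'·tanφ = 0·12.4 + 403.3·tan48.0° = 0.0 + 447.9 = 447.9 kN/m
FS = R / T = 447.9 / 519.9 = 0.861

FS = 0.86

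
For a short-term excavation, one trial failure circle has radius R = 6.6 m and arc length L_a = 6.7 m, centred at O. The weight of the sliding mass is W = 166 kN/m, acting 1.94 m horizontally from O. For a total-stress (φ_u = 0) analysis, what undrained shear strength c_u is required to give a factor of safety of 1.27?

FS = c_u·L_a·R / (W·d), so c_u = FS·W·d / (L_a·R).
c_u = 1.27·166·1.94 / (6.70·6.6) = 409.0 / 44.22 = 9.25 kPa

c_u = 9.2 kPa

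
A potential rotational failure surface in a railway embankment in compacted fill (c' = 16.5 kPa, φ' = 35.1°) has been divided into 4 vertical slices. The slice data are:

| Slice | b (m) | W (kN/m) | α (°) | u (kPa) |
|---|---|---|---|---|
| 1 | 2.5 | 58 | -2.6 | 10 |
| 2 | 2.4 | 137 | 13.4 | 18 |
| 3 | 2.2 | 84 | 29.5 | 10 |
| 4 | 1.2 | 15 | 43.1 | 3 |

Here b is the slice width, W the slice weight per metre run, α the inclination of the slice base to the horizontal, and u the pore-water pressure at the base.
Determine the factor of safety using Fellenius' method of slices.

FS = 3.40

Ordinary method of slices: FS = Σ[c'·Δl_i + (W_i cosα_i − u_i·Δl_i)·tanφ'] / Σ W_i sinα_i, with Δl_i = b_i / cosα_i.
Slice 1: Δl = 2.5/cos(-2.6°) = 2.503 m; N'_1 = 58·cos(-2.6°) − 10·2.503 = 32.9; c'Δl = 41.29; W sinα = -2.6
Slice 2: Δl = 2.4/cos13.4° = 2.467 m; N'_2 = 137·cos13.4° − 18·2.467 = 88.9; c'Δl = 40.71; W sinα = 31.7
Slice 3: Δl = 2.2/cos29.5° = 2.528 m; N'_3 = 84·cos29.5° − 10·2.528 = 47.8; c'Δl = 41.71; W sinα = 41.4
Slice 4: Δl = 1.2/cos43.1° = 1.643 m; N'_4 = 15·cos43.1° − 3·1.643 = 6.0; c'Δl = 27.12; W sinα = 10.2
Σc'Δl = 150.8 kN/m; ΣN' = 175.6 kN/m; ΣW sinα = 80.7 kN/m
Resisting = 150.8 + 175.6·tan35.1° = 150.8 + 123.4 = 274.3 kN/m
FS = 274.3 / 80.7 = 3.397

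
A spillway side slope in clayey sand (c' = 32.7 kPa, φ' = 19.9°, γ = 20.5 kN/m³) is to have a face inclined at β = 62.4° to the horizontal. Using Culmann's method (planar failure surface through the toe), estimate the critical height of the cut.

H_c = 20.24 m

Culmann's analysis gives the critical failure plane at α_cr = (β + φ')/2 = (62.4 + 19.9)/2 = 41.1°, and the critical height
H_c = (4c'/γ) · sinβ cosφ' / [1 − cos(β − φ')]
    = (4·32.7/20.5) · sin62.4°·cos19.9° / [1 − cos(42.5°)]
    = 6.380 · 0.8862·0.9403 / [1 − 0.7373]
    = 6.380 · 0.8333 / 0.2627
    = 20.24 m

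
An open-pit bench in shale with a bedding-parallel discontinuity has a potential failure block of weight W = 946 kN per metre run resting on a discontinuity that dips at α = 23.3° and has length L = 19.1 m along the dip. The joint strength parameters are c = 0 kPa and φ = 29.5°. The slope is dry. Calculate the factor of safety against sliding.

FS = 1.31

Resolving the block weight along and normal to the plane and applying the Mohr–Coulomb strength on the joint:
N' = W cosα = 946·cos23.3° = 868.9 kN/m
Driving force T = W sinα = 946·sin23.3° = 374.2 kN/m
Resisting force R = c·L + N'·tanφ = 0·19.1 + 868.9·tan29.5° = 0.0 + 491.6 = 491.6 kN/m
FS = R / T = 491.6 / 374.2 = 1.314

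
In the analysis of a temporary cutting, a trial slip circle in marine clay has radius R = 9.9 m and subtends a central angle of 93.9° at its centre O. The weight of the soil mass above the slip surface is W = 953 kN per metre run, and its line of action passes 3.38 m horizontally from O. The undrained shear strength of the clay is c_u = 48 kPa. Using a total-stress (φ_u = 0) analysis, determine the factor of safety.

Taking moments about the centre O, the resisting moment is provided by the undrained shear strength acting along the arc:
Arc length L_a = R·θ = 9.9·(93.9°·π/180) = 9.9·1.6389 = 16.22 m
M_R = c_u·L_a·R = 48·16.22·9.9 = 7710.0 kN·m/m
M_D = W·d = 953·3.38 = 3221.1 kN·m/m
FS = M_R / M_D = 7710.0 / 3221.1 = 2.394

FS = 2.39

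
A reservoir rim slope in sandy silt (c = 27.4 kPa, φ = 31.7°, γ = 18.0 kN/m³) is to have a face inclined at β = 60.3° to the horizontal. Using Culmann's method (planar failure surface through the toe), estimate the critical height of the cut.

Culmann's analysis gives the critical failure plane at α_cr = (β + φ)/2 = (60.3 + 31.7)/2 = 46.0°, and the critical height
H_c = (4c/γ) · sinβ cosφ / [1 − cos(β − φ)]
    = (4·27.4/18.0) · sin60.3°·cos31.7° / [1 − cos(28.6°)]
    = 6.089 · 0.8686·0.8508 / [1 − 0.8780]
    = 6.089 · 0.7390 / 0.1220
    = 36.88 m

H_c = 36.88 m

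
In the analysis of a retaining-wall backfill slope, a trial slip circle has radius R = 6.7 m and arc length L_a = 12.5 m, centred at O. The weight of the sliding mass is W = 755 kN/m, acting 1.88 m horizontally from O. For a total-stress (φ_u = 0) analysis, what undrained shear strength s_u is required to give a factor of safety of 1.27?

FS = s_u·L_a·R / (W·d), so s_u = FS·W·d / (L_a·R).
s_u = 1.27·755·1.88 / (12.50·6.7) = 1802.6 / 83.75 = 21.52 kPa

s_u = 21.5 kPa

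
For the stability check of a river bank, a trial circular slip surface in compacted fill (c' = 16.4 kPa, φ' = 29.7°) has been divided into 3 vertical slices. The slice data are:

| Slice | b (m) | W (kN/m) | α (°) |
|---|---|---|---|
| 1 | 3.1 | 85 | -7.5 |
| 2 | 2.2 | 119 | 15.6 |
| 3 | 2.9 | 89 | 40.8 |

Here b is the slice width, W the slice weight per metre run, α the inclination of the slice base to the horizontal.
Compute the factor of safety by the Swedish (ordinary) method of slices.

Ordinary method of slices: FS = Σ[c'·Δl_i + (W_i cosα_i)·tanφ'] / Σ W_i sinα_i, with Δl_i = b_i / cosα_i.
Slice 1: Δl = 3.1/cos(-7.5°) = 3.127 m; N'_1 = 85·cos(-7.5°) = 84.3; c'Δl = 51.28; W sinα = -11.1
Slice 2: Δl = 2.2/cos15.6° = 2.284 m; N'_2 = 119·cos15.6° = 114.6; c'Δl = 37.46; W sinα = 32.0
Slice 3: Δl = 2.9/cos40.8° = 3.831 m; N'_3 = 89·cos40.8° = 67.4; c'Δl = 62.83; W sinα = 58.2
Σc'Δl = 151.6 kN/m; ΣN' = 266.3 kN/m; ΣW sinα = 79.1 kN/m
Resisting = 151.6 + 266.3·tan29.7° = 151.6 + 151.9 = 303.4 kN/m
FS = 303.4 / 79.1 = 3.838

FS = 3.84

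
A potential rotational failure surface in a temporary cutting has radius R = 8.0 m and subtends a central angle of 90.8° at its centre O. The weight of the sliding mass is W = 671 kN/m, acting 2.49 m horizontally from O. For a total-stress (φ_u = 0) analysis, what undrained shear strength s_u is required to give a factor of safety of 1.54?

s_u = 25.4 kPa

FS = s_u·L_a·R / (W·d), so s_u = FS·W·d / (L_a·R).
Arc length L_a = R·θ = 8.0·(90.8°·π/180) = 8.0·1.5848 = 12.68 m
s_u = 1.54·671·2.49 / (12.68·8.0) = 2573.0 / 101.42 = 25.37 kPa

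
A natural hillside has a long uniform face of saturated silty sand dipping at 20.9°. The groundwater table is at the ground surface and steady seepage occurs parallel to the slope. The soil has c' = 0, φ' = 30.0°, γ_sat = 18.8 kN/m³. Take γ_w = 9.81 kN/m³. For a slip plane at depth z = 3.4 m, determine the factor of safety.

With seepage parallel to the slope and the water table at the surface, the effective normal stress on the slip plane uses the buoyant unit weight γ' = γ_sat − γ_w while the driving shear stress uses γ_sat:
FS = [c' + γ' z cos²β tanφ'] / [γ_sat z sinβ cosβ]
(For c' = 0 this reduces to FS = (γ'/γ_sat)·tanφ'/tanβ.)
γ' = 18.8 − 9.81 = 8.99 kN/m³
Numerator = 0.0 + 8.99·3.4·cos²20.9°·tan30.0° = 0.0 + 8.99·3.4·0.8727·0.5774 = 15.401 kPa
Denominator = 18.8·3.4·sin20.9°·cos20.9° = 18.8·3.4·0.3567·0.9342 = 21.302 kPa
FS = 15.401 / 21.302 = 0.723

FS = 0.72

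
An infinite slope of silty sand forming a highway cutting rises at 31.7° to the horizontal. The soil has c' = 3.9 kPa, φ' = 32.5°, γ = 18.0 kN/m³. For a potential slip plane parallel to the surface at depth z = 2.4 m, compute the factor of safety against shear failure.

FS = 1.23

For an infinite slope with a slip plane parallel to the surface (no pore pressure): FS = [c' + γz cos²β tanφ'] / [γz sinβ cosβ].
γz = 18.0·2.4 = 43.20 kN/m²
Numerator = 3.9 + 43.20·cos²31.7°·tan32.5° = 3.9 + 43.20·0.7239·0.6371 = 23.822 kPa
Denominator = 43.20·sin31.7°·cos31.7° = 43.20·0.5255·0.8508 = 19.314 kPa
FS = 23.822 / 19.314 = 1.233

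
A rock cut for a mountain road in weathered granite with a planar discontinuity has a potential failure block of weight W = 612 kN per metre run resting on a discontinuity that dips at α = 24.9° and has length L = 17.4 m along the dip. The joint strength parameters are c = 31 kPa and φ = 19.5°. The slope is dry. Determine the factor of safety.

FS = 2.86

Resolving the block weight along and normal to the plane and applying the Mohr–Coulomb strength on the joint:
N' = W cosα = 612·cos24.9° = 555.1 kN/m
Driving force T = W sinα = 612·sin24.9° = 257.7 kN/m
Resisting force R = c·L + N'·tanφ = 31·17.4 + 555.1·tan19.5° = 539.4 + 196.6 = 736.0 kN/m
FS = R / T = 736.0 / 257.7 = 2.856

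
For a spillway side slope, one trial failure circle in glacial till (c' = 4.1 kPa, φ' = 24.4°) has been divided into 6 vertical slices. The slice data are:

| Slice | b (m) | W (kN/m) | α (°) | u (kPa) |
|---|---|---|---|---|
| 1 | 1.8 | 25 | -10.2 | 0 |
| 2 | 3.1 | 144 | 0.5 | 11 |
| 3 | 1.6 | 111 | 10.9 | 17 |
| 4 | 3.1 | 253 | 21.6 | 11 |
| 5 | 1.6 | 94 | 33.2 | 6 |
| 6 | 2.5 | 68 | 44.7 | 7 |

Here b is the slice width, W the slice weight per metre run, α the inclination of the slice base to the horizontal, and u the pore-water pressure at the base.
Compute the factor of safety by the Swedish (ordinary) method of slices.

FS = 1.39

Ordinary method of slices: FS = Σ[c'·Δl_i + (W_i cosα_i − u_i·Δl_i)·tanφ'] / Σ W_i sinα_i, with Δl_i = b_i / cosα_i.
Slice 1: Δl = 1.8/cos(-10.2°) = 1.829 m; N'_1 = 25·cos(-10.2°) − 0·1.829 = 24.6; c'Δl = 7.50; W sinα = -4.4
Slice 2: Δl = 3.1/cos0.5° = 3.100 m; N'_2 = 144·cos0.5° − 11·3.100 = 109.9; c'Δl = 12.71; W sinα = 1.3
Slice 3: Δl = 1.6/cos10.9° = 1.629 m; N'_3 = 111·cos10.9° − 17·1.629 = 81.3; c'Δl = 6.68; W sinα = 21.0
Slice 4: Δl = 3.1/cos21.6° = 3.334 m; N'_4 = 253·cos21.6° − 11·3.334 = 198.6; c'Δl = 13.67; W sinα = 93.1
Slice 5: Δl = 1.6/cos33.2° = 1.912 m; N'_5 = 94·cos33.2° − 6·1.912 = 67.2; c'Δl = 7.84; W sinα = 51.5
Slice 6: Δl = 2.5/cos44.7° = 3.517 m; N'_6 = 68·cos44.7° − 7·3.517 = 23.7; c'Δl = 14.42; W sinα = 47.8
Σc'Δl = 62.8 kN/m; ΣN' = 505.3 kN/m; ΣW sinα = 210.3 kN/m
Resisting = 62.8 + 505.3·tan24.4° = 62.8 + 229.2 = 292.0 kN/m
FS = 292.0 / 210.3 = 1.389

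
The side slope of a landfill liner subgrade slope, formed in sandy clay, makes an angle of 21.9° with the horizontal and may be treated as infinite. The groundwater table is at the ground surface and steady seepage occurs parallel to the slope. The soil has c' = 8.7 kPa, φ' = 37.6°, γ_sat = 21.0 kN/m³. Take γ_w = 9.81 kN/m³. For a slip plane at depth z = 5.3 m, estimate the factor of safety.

With seepage parallel to the slope and the water table at the surface, the effective normal stress on the slip plane uses the buoyant unit weight γ' = γ_sat − γ_w while the driving shear stress uses γ_sat:
FS = [c' + γ' z cos²β tanφ'] / [γ_sat z sinβ cosβ]
γ' = 21.0 − 9.81 = 11.19 kN/m³
Numerator = 8.7 + 11.19·5.3·cos²21.9°·tan37.6° = 8.7 + 11.19·5.3·0.8609·0.7701 = 48.019 kPa
Denominator = 21.0·5.3·sin21.9°·cos21.9° = 21.0·5.3·0.3730·0.9278 = 38.518 kPa
FS = 48.019 / 38.518 = 1.247

FS = 1.25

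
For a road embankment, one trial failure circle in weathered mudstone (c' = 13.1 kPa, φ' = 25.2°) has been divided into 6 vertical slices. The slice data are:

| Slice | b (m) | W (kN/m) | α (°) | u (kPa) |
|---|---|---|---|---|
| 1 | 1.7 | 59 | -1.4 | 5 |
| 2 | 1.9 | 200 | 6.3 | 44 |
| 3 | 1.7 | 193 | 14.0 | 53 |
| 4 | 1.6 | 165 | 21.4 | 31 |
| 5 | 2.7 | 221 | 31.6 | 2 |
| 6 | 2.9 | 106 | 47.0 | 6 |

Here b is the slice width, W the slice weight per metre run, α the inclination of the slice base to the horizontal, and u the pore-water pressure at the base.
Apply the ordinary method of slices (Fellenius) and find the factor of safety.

FS = 1.46

Ordinary method of slices: FS = Σ[c'·Δl_i + (W_i cosα_i − u_i·Δl_i)·tanφ'] / Σ W_i sinα_i, with Δl_i = b_i / cosα_i.
Slice 1: Δl = 1.7/cos(-1.4°) = 1.701 m; N'_1 = 59·cos(-1.4°) − 5·1.701 = 50.5; c'Δl = 22.28; W sinα = -1.4
Slice 2: Δl = 1.9/cos6.3° = 1.912 m; N'_2 = 200·cos6.3° − 44·1.912 = 114.7; c'Δl = 25.04; W sinα = 21.9
Slice 3: Δl = 1.7/cos14.0° = 1.752 m; N'_3 = 193·cos14.0° − 53·1.752 = 94.4; c'Δl = 22.95; W sinα = 46.7
Slice 4: Δl = 1.6/cos21.4° = 1.718 m; N'_4 = 165·cos21.4° − 31·1.718 = 100.4; c'Δl = 22.51; W sinα = 60.2
Slice 5: Δl = 2.7/cos31.6° = 3.170 m; N'_5 = 221·cos31.6° − 2·3.170 = 181.9; c'Δl = 41.53; W sinα = 115.8
Slice 6: Δl = 2.9/cos47.0° = 4.252 m; N'_6 = 106·cos47.0° − 6·4.252 = 46.8; c'Δl = 55.70; W sinα = 77.5
Σc'Δl = 190.0 kN/m; ΣN' = 588.6 kN/m; ΣW sinα = 320.7 kN/m
Resisting = 190.0 + 588.6·tan25.2° = 190.0 + 277.0 = 467.0 kN/m
FS = 467.0 / 320.7 = 1.456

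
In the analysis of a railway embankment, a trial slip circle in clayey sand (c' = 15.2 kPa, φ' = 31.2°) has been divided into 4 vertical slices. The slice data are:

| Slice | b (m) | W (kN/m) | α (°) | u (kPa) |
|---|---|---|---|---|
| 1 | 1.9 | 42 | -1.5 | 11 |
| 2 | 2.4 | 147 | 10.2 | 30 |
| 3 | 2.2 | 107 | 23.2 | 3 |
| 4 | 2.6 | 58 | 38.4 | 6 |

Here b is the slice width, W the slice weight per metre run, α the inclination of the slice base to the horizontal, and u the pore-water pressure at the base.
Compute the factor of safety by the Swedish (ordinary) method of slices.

FS = 2.71

Ordinary method of slices: FS = Σ[c'·Δl_i + (W_i cosα_i − u_i·Δl_i)·tanφ'] / Σ W_i sinα_i, with Δl_i = b_i / cosα_i.
Slice 1: Δl = 1.9/cos(-1.5°) = 1.901 m; N'_1 = 42·cos(-1.5°) − 11·1.901 = 21.1; c'Δl = 28.89; W sinα = -1.1
Slice 2: Δl = 2.4/cos10.2° = 2.439 m; N'_2 = 147·cos10.2° − 30·2.439 = 71.5; c'Δl = 37.07; W sinα = 26.0
Slice 3: Δl = 2.2/cos23.2° = 2.394 m; N'_3 = 107·cos23.2° − 3·2.394 = 91.2; c'Δl = 36.38; W sinα = 42.2
Slice 4: Δl = 2.6/cos38.4° = 3.318 m; N'_4 = 58·cos38.4° − 6·3.318 = 25.5; c'Δl = 50.43; W sinα = 36.0
Σc'Δl = 152.8 kN/m; ΣN' = 209.3 kN/m; ΣW sinα = 103.1 kN/m
Resisting = 152.8 + 209.3·tan31.2° = 152.8 + 126.8 = 279.5 kN/m
FS = 279.5 / 103.1 = 2.711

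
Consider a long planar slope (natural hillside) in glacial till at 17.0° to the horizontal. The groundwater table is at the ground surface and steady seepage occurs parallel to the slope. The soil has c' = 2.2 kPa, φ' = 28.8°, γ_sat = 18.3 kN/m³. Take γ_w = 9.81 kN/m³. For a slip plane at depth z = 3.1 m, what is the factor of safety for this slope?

FS = 0.97

With seepage parallel to the slope and the water table at the surface, the effective normal stress on the slip plane uses the buoyant unit weight γ' = γ_sat − γ_w while the driving shear stress uses γ_sat:
FS = [c' + γ' z cos²β tanφ'] / [γ_sat z sinβ cosβ]
γ' = 18.3 − 9.81 = 8.49 kN/m³
Numerator = 2.2 + 8.49·3.1·cos²17.0°·tan28.8° = 2.2 + 8.49·3.1·0.9145·0.5498 = 15.432 kPa
Denominator = 18.3·3.1·sin17.0°·cos17.0° = 18.3·3.1·0.2924·0.9563 = 15.862 kPa
FS = 15.432 / 15.862 = 0.973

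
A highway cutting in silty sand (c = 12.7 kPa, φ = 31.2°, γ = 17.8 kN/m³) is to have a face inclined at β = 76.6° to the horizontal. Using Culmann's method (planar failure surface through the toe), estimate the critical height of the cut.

Culmann's analysis gives the critical failure plane at α_cr = (β + φ)/2 = (76.6 + 31.2)/2 = 53.9°, and the critical height
H_c = (4c/γ) · sinβ cosφ / [1 − cos(β − φ)]
    = (4·12.7/17.8) · sin76.6°·cos31.2° / [1 − cos(45.4°)]
    = 2.854 · 0.9728·0.8554 / [1 − 0.7022]
    = 2.854 · 0.8321 / 0.2978
    = 7.97 m

H_c = 7.97 m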